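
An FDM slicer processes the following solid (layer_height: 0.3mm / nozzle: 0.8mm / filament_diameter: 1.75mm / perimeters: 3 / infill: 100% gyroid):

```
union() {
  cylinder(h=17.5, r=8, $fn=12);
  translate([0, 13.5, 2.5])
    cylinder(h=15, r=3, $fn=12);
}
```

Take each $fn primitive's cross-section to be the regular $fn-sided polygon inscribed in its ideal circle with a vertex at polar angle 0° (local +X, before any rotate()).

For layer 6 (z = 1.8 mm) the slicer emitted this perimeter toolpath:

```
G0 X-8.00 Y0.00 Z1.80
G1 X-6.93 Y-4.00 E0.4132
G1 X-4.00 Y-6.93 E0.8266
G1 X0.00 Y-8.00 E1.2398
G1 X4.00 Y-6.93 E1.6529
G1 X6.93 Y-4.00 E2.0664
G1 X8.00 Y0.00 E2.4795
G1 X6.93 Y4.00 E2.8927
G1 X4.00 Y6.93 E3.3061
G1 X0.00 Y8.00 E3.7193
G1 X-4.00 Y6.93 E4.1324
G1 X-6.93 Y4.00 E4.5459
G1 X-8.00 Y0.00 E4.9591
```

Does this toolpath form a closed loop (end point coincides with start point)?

yes

Start point (G0): (-8.00, 0.00). End point (last G1): the path returns to the start — closed.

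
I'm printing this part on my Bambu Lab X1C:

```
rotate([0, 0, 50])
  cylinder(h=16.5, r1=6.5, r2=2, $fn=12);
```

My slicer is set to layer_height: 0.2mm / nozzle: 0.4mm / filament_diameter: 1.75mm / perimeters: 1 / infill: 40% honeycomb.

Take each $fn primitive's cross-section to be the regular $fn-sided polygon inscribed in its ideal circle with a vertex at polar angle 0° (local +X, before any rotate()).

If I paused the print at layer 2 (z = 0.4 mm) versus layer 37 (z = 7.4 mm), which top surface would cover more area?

Layer 2 (z = 0.4): the cone contributes a regular 12-gon of circumradius 6.391 (interpolated between r1=6.5 and r2=2 at t=0.024) (area = (12/2)·6.391²·sin(360°/12) = 122.53 mm²); (rotated 50° about Z; rotation is an isometry so areas/perimeters/island counts are preserved). So its area = 122.53 mm². Layer 37 (z = 7.4): the cone contributes a regular 12-gon of circumradius 4.482 (interpolated between r1=6.5 and r2=2 at t=0.448) (area = (12/2)·4.482²·sin(360°/12) = 60.26 mm²); (whole slice rotated 50° about Z — lengths, areas and connectivity unchanged). So its area = 60.26 mm². Layer 2 is larger (122.53 vs 60.26 mm²).

layer 2 (z = 0.4 mm)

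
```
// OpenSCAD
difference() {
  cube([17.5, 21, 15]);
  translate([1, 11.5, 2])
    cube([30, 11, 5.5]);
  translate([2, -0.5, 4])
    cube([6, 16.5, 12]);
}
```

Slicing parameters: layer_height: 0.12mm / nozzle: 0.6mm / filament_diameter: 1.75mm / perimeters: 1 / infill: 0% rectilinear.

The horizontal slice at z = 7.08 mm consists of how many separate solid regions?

2

At z = 7.08 mm: the 17.5×21 cube contributes its full rectangle; the cube at (1, 11.5) (footprint 30×11) is included at this height; the 6×16.5 cube at (2, -0.5) contributes its full rectangle; Subtracting the remaining from the first: starting from the 17.5×21 cube, the 30×11 cube at (1, 11.5) partially overlaps it — only the 156.75 mm² overlap (of its 330.00 mm²) is removed, clipping the outline; the 6×16.5 cube at (2, -0.5) partially overlaps it — only the 69.00 mm² overlap (of its 99.00 mm²) is removed, clipping the outline — 2 connected regions. The result has 2 disconnected regions.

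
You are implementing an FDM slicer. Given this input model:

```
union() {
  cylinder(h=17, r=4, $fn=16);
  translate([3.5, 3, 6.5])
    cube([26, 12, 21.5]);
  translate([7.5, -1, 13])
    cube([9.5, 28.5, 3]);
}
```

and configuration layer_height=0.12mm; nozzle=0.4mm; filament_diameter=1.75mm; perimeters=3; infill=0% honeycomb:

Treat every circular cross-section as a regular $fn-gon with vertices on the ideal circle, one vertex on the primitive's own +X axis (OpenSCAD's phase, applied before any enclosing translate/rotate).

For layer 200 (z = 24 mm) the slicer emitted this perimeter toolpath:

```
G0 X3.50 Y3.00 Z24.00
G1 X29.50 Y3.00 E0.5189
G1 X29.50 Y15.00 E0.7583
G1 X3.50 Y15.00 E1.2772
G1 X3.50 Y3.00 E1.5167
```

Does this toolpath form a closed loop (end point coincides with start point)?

Start point (G0): (3.50, 3.00). End point (last G1): the path returns to the start — closed.

yes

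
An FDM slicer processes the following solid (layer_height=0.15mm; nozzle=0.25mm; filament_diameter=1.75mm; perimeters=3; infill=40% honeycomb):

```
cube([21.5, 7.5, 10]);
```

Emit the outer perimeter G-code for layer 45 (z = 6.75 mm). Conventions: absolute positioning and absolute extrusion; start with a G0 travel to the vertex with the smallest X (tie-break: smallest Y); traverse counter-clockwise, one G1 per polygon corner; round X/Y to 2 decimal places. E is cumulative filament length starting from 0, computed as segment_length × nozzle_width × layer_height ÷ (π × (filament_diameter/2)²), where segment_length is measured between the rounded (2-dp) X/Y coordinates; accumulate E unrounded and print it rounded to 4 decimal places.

G0 X0.00 Y0.00 Z6.75
G1 X21.50 Y0.00 E0.3352
G1 X21.50 Y7.50 E0.4521
G1 X0.00 Y7.50 E0.7873
G1 X0.00 Y0.00 E0.9043

At z = 6.75 mm: the 21.5×7.5 cube contributes its full rectangle. The outline is a single polygon with 4 vertices. Extrusion per mm of travel: 0.25 × 0.15 / (π × 0.875²) = 0.015591. Accumulating E over each segment gives final E = 0.9043.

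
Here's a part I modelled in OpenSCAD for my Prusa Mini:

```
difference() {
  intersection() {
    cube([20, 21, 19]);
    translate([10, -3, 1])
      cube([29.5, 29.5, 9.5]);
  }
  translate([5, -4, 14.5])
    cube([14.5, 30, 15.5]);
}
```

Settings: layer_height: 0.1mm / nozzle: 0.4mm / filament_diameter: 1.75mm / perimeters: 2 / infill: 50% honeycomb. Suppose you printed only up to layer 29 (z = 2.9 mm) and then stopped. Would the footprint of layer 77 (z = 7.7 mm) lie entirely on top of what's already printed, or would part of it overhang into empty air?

entirely on top

Compare the two slices. At z = 2.9: the cube is present — its section is the full 20×21 rectangle (area 420.00 mm²); the 29.5×29.5 cube at (10, -3) contributes its full rectangle (area 870.25 mm²); After intersecting: the 29.5×29.5 cube at (10, -3) partially overlaps the 20×21 cube; clipping to the common part keeps 210.00 mm² — area = 210.00 mm²; the cube at (5, -4) is not intersected at this z (z outside [14.5, 30]); After the difference (first − rest): none of the subtracted shapes is present at this height, so the result so far is unchanged — area = 210.00 mm². At z = 7.7: the cube is present — its section is the full 20×21 rectangle (area 420.00 mm²); the cube at (10, -3) (footprint 29.5×29.5) is included at this height (area 870.25 mm²); Keeping only the common overlap: the 29.5×29.5 cube at (10, -3) partially overlaps the 20×21 cube; clipping to the common part keeps 210.00 mm² — area = 210.00 mm²; the cube at (5, -4) is absent (z outside [14.5, 30]); Taking the first minus the rest: none of the subtracted shapes is present at this height, so that combined region is unchanged — area = 210.00 mm². Checking containment: the cross-section at z = 7.7 is a subset of the cross-section at z = 2.9.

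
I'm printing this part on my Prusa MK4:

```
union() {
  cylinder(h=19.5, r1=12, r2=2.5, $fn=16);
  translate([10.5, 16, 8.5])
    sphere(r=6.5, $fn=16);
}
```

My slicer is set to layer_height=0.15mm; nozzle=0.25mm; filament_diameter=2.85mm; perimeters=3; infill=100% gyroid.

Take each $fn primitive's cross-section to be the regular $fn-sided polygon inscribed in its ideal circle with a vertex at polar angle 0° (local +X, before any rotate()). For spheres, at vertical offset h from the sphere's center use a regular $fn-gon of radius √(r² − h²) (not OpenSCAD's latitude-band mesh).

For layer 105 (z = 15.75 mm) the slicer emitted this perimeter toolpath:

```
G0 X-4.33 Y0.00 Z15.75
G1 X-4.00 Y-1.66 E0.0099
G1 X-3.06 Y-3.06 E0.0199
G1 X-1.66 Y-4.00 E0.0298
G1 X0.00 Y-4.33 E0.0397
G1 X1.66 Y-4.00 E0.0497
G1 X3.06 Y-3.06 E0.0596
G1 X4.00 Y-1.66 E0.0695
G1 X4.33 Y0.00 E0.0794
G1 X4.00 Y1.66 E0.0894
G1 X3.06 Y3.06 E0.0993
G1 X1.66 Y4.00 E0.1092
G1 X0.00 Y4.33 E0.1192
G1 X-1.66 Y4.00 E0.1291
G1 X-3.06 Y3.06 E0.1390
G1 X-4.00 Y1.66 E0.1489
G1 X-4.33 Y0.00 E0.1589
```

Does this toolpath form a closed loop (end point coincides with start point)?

Start point (G0): (-4.33, 0.00). End point (last G1): the path returns to the start — closed.

yes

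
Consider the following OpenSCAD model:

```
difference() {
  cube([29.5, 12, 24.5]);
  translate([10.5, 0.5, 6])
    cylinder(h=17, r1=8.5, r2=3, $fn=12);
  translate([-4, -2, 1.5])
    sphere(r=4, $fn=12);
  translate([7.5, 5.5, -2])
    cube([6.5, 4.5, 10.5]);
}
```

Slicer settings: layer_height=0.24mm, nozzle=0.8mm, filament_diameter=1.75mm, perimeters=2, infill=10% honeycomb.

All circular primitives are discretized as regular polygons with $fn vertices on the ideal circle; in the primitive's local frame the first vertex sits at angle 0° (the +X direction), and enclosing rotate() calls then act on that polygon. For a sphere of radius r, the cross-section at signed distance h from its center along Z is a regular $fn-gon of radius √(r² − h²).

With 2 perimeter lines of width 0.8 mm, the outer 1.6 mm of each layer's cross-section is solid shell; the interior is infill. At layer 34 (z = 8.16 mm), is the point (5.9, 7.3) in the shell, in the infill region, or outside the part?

At z = 8.16 mm: the cube (footprint 29.5×12) is included at this height; the cone at (10.5, 0.5): at t=0.127 of its height the radius interpolates to r₁+(r₂−r₁)t = 7.801, giving a regular 12-gon of that circumradius; the sphere at (-4, -2) is absent (|z−center|=6.660 > r=4); the 6.5×4.5 cube at (7.5, 5.5) contributes its full rectangle; Taking the first minus the rest: starting from the 29.5×12 cube, the cone at (10.5, 0.5) partially overlaps it — only the 99.02 mm² overlap (of its 182.58 mm²) is removed, clipping the outline; the 6.5×4.5 cube at (7.5, 5.5) partially overlaps it — only the 13.89 mm² overlap (of its 29.25 mm²) is removed, clipping the outline — 1 connected region. Overall, the cross-section is a single solid region. The nearest boundary edge runs (6.60, 7.26)→(3.74, 4.40); distance from the point to it = 0.53 mm. The point is inside the cross-section, 0.53 mm from the nearest boundary — within the 1.6 mm shell band (2 × 0.8).

shell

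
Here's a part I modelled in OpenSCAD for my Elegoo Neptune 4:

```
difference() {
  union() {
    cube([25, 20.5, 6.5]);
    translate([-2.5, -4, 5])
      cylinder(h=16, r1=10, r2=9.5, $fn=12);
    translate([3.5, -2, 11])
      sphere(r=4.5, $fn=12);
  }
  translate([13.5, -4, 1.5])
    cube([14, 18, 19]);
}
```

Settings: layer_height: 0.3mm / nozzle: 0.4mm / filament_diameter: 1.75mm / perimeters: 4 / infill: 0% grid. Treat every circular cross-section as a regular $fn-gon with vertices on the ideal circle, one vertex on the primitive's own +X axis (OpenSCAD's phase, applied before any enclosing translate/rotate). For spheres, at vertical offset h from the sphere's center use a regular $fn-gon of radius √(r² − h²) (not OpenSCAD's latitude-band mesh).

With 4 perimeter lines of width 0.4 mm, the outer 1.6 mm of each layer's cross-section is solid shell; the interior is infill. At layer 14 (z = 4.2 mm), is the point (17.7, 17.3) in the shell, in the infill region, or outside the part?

At z = 4.2 mm: the cube is present — its section is the full 25×20.5 rectangle; the cone at (-2.5, -4) is absent (z outside [5, 21]); the sphere at (3.5, -2) is not intersected at this z (|z−center|=6.800 > r=4.5); Taking the union: only the 25×20.5 cube is present, so the union is just that shape — 1 connected region; the 14×18 cube at (13.5, -4) contributes its full rectangle; Taking the first minus the rest: starting from the result so far, the 14×18 cube at (13.5, -4) partially overlaps it — only the 161.00 mm² overlap (of its 252.00 mm²) is removed, clipping the outline — 1 connected region. Overall, the cross-section is a single solid region. The nearest boundary edge runs (0.00, 20.50)→(25.00, 20.50); distance from the point to it = 3.20 mm. The point is inside the cross-section and 3.20 mm from the nearest boundary — more than the 1.6 mm shell width (4 × 0.4), so it's in the infill interior.

infill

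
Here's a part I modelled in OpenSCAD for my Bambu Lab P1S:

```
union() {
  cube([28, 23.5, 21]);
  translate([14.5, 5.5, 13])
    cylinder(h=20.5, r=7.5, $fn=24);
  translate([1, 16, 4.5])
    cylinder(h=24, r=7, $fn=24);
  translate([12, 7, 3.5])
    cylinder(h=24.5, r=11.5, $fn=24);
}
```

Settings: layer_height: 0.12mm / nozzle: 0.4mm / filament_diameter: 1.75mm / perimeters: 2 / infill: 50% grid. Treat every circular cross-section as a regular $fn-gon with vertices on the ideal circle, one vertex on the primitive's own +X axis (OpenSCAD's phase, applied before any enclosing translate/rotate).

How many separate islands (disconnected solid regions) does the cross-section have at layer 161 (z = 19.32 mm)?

At z = 19.32 mm: the cube is present — its section is the full 28×23.5 rectangle; the r=7.5 cylinder at (14.5, 5.5) gives a regular 24-gon of circumradius 7.5 (constant along its height); the cylinder at (1, 16): section is a regular 24-gon, circumradius r=7; the r=11.5 cylinder at (12, 7) contributes a regular 24-gon of circumradius 11.5; Combining (union): the regions partially overlap (shared area 619.46 mm²), so overlapping operands fuse into one piece — 1 connected region. Overall, the cross-section is a single solid region. Island count = 1.

1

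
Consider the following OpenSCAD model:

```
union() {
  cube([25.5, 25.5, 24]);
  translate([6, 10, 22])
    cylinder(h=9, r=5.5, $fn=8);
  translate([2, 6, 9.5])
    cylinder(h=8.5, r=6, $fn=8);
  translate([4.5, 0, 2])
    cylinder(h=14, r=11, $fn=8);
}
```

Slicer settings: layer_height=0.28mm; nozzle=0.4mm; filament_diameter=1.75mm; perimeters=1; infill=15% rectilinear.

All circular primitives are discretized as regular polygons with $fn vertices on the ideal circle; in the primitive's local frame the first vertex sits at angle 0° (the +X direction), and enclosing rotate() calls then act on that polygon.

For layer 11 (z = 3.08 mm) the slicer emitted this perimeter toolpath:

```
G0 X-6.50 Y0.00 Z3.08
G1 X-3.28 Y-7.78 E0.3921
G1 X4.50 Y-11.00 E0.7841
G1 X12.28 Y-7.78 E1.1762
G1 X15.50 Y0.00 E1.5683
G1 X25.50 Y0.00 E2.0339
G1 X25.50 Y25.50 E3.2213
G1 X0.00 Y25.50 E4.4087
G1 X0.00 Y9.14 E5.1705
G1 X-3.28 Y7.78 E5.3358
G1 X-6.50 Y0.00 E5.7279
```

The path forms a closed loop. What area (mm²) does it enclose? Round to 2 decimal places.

Apply the shoelace formula to the sequence of (X, Y) vertices; enclosed area = 861.68 mm².

861.68 mm²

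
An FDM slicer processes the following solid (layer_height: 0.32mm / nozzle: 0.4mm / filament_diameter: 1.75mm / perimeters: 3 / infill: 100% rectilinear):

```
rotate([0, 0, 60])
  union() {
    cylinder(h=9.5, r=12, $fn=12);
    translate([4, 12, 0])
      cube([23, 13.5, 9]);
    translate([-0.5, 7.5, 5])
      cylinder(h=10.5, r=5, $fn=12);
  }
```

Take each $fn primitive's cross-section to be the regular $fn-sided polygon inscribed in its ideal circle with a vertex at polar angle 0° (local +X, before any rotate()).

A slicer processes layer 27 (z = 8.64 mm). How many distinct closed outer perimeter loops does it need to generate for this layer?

2

At z = 8.64 mm: the r=12 cylinder gives a regular 12-gon of circumradius 12 (constant along its height); the cube at (4, 12) (footprint 23×13.5) is included at this height; the r=5 cylinder at (-0.5, 7.5) gives a regular 12-gon of circumradius 5 (constant along its height); Taking the union: the regions partially overlap (shared area 72.07 mm²), so overlapping operands fuse into one piece — 2 connected regions; (whole slice rotated 60° about Z — lengths, areas and connectivity unchanged). The result has 2 disconnected regions.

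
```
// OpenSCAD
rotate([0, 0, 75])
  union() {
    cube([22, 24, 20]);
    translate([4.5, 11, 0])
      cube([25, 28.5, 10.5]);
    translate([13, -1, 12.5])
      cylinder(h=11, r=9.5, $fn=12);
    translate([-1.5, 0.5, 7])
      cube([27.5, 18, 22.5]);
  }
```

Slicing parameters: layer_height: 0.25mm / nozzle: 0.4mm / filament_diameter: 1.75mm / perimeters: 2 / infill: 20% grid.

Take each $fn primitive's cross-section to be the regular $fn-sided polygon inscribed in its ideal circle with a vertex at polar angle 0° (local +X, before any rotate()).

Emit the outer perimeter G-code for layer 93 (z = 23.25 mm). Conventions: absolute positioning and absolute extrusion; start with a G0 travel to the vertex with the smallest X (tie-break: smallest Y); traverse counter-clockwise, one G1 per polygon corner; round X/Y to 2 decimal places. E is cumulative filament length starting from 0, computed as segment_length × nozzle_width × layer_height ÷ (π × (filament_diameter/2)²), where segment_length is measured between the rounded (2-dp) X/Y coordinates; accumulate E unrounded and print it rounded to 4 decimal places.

At z = 23.25 mm: the cube is absent (z outside [0, 20]); the cube at (4.5, 11) does not reach this height (z outside [0, 10.5]); the r=9.5 cylinder at (13, -1) gives a regular 12-gon of circumradius 9.5 (constant along its height); the 27.5×18 cube at (-1.5, 0.5) contributes its full rectangle; Taking the union: the regions partially overlap (shared area 107.48 mm²), so overlapping operands fuse into one piece — 1 connected region; (rotated 75° about Z; rotation is an isometry so areas/perimeters/island counts are preserved). The outline is a single polygon with 13 vertices. Extrusion per mm of travel: 0.4 × 0.25 / (π × 0.875²) = 0.041575. Accumulating E over each segment gives final E = 4.3831.

G0 X-18.26 Y3.34 Z23.25
G1 X-0.87 Y-1.32 E0.7485
G1 X0.53 Y3.90 E0.9732
G1 X1.87 Y3.12 E1.0377
G1 X6.79 Y3.12 E1.2422
G1 X11.05 Y5.58 E1.4467
G1 X13.51 Y9.84 E1.6512
G1 X13.51 Y14.76 E1.8558
G1 X11.05 Y19.02 E2.0603
G1 X6.79 Y21.47 E2.2646
G1 X5.24 Y21.47 E2.3291
G1 X6.25 Y25.24 E2.4913
G1 X-11.14 Y29.90 E3.2398
G1 X-18.26 Y3.34 E4.3831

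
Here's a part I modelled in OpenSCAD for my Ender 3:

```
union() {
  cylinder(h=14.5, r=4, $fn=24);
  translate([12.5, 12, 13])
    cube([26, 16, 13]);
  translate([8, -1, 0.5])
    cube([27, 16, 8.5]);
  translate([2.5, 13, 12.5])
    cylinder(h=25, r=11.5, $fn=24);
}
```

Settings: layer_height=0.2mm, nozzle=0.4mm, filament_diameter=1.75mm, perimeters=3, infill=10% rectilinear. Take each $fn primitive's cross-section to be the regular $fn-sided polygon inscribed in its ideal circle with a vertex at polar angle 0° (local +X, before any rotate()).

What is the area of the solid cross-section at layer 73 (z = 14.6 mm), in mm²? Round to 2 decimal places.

819.95 mm²

At z = 14.6 mm: the cylinder is absent (z outside [0, 14.5]); the 26×16 cube at (12.5, 12) contributes its full rectangle (area 416.00 mm²); the cube at (8, -1) does not reach this height (z outside [0.5, 9]); the r=11.5 cylinder at (2.5, 13) gives a regular 24-gon of circumradius 11.5 (constant along its height) (area = (24/2)·11.500²·sin(360°/24) = 410.75 mm²); Taking the union: the regions partially overlap — summed areas 826.75 mm² minus the doubly-counted overlap 6.80 mm² gives 819.95 mm² — area = 819.95 mm². Overall, the cross-section is a single solid region. Net area = 819.95 mm².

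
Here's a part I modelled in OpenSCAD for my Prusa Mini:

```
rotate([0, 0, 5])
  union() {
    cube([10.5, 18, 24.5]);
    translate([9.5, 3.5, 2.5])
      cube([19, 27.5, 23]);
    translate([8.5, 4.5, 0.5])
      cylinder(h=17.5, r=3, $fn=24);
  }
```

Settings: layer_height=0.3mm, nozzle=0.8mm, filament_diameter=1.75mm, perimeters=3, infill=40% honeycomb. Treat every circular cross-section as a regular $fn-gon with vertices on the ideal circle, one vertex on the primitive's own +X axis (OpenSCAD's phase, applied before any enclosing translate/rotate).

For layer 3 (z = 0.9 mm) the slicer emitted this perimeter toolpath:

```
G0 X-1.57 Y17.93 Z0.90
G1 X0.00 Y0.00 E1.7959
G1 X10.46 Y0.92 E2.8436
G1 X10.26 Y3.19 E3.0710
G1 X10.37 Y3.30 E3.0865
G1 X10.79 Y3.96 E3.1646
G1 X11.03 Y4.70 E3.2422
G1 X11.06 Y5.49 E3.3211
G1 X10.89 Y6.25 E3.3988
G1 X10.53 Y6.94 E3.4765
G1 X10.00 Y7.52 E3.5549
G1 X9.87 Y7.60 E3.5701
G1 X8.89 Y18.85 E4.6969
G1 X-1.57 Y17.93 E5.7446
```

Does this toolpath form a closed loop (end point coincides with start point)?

Start point (G0): (-1.57, 17.93). End point (last G1): the path returns to the start — closed.

yes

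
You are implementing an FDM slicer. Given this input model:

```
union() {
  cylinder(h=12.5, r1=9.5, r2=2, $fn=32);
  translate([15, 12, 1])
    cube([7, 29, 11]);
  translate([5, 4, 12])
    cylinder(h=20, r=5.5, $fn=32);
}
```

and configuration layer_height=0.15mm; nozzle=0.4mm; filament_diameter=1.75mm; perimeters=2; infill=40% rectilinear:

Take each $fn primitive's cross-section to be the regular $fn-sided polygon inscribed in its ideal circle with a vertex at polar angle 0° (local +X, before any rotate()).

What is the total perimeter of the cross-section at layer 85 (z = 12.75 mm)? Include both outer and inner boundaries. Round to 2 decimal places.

At z = 12.75 mm: the cone is absent (z outside [0, 12.5]); the cube at (15, 12) is not intersected at this z (z outside [1, 12]); the cylinder at (5, 4): section is a regular 32-gon, circumradius r=5.5 (perimeter = 2·32·5.500·sin(180°/32) = 34.50 mm); Merging all regions: only the r=5.5 cylinder at (5, 4) is present, so the union is just that shape — boundary = 34.50 mm. Overall, the cross-section is a single solid region. Total boundary length (outer) = 34.50 mm.

34.50 mm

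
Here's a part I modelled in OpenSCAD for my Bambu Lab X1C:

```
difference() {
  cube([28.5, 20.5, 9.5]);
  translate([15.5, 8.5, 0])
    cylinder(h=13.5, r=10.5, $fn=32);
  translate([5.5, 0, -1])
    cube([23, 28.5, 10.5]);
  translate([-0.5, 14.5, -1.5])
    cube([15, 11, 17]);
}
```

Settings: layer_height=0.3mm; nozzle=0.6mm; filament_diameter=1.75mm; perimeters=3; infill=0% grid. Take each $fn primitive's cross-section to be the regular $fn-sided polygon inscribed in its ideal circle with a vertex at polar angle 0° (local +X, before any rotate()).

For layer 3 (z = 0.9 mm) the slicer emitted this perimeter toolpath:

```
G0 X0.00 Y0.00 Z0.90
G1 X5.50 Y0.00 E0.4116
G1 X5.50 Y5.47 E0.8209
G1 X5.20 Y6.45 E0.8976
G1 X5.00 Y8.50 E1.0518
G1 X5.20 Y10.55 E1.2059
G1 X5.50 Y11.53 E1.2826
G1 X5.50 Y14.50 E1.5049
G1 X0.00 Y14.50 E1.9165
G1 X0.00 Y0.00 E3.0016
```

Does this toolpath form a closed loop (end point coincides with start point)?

Start point (G0): (0.00, 0.00). End point (last G1): the path returns to the start — closed.

yes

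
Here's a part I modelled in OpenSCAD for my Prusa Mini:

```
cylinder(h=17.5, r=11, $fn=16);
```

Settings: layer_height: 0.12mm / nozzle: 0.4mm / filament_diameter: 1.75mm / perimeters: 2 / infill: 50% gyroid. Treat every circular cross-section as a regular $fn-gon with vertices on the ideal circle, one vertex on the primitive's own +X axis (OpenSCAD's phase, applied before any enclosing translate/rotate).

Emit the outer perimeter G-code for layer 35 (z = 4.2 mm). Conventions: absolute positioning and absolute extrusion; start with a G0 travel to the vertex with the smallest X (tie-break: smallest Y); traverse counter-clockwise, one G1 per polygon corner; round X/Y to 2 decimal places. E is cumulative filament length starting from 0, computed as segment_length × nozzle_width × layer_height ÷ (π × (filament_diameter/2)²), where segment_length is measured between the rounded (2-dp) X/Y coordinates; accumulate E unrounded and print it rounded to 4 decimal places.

G0 X-11.00 Y0.00 Z4.20
G1 X-10.16 Y-4.21 E0.0857
G1 X-7.78 Y-7.78 E0.1713
G1 X-4.21 Y-10.16 E0.2569
G1 X0.00 Y-11.00 E0.3426
G1 X4.21 Y-10.16 E0.4283
G1 X7.78 Y-7.78 E0.5139
G1 X10.16 Y-4.21 E0.5995
G1 X11.00 Y0.00 E0.6852
G1 X10.16 Y4.21 E0.7709
G1 X7.78 Y7.78 E0.8565
G1 X4.21 Y10.16 E0.9421
G1 X0.00 Y11.00 E1.0278
G1 X-4.21 Y10.16 E1.1134
G1 X-7.78 Y7.78 E1.1991
G1 X-10.16 Y4.21 E1.2847
G1 X-11.00 Y0.00 E1.3704

At z = 4.2 mm: the r=11 cylinder contributes a regular 16-gon of circumradius 11. The outline is a single polygon with 16 vertices. Extrusion per mm of travel: 0.4 × 0.12 / (π × 0.875²) = 0.019956. Accumulating E over each segment gives final E = 1.3704.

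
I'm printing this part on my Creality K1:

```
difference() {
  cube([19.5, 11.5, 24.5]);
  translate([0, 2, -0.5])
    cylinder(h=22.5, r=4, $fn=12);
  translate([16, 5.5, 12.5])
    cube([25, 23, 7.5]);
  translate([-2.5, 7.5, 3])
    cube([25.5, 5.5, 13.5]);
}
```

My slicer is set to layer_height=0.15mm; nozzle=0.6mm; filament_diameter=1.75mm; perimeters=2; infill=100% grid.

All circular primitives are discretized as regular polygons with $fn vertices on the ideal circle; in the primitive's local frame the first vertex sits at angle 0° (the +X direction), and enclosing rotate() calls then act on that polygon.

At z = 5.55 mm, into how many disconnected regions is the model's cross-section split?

1

At z = 5.55 mm: the cube is present — its section is the full 19.5×11.5 rectangle; the r=4 cylinder at (0, 2) contributes a regular 12-gon of circumradius 4; the cube at (16, 5.5) does not reach this height (z outside [12.5, 20]); the 25.5×5.5 cube at (-2.5, 7.5) contributes its full rectangle; Taking the first minus the rest: starting from the 19.5×11.5 cube, the r=4 cylinder at (0, 2) partially overlaps it — only the 19.46 mm² overlap (of its 48.00 mm²) is removed, clipping the outline; the 25.5×5.5 cube at (-2.5, 7.5) partially overlaps it — only the 78.00 mm² overlap (of its 140.25 mm²) is removed, clipping the outline — 1 connected region. The result has 1 disconnected region.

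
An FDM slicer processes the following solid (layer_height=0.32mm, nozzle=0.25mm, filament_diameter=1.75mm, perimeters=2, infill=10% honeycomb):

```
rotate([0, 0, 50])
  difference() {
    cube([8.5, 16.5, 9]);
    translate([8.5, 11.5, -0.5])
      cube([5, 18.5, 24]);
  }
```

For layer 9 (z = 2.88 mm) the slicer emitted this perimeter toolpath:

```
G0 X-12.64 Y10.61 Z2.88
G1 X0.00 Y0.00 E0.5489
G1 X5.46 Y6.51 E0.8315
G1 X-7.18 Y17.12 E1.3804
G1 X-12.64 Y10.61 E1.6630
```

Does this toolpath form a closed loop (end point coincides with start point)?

Start point (G0): (-12.64, 10.61). End point (last G1): the path returns to the start — closed.

yes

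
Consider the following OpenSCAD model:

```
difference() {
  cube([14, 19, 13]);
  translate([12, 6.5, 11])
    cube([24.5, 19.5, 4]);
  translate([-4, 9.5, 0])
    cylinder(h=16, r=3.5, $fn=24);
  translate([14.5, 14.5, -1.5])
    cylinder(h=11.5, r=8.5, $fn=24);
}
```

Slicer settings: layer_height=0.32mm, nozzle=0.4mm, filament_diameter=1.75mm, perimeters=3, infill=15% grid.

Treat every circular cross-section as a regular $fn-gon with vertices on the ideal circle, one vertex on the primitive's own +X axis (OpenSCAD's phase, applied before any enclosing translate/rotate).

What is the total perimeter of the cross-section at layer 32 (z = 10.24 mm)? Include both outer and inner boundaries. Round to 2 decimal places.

66.00 mm

At z = 10.24 mm: the 14×19 cube contributes its full rectangle (perimeter 66.00 mm); the cube at (12, 6.5) does not reach this height (z outside [11, 15]); the r=3.5 cylinder at (-4, 9.5) contributes a regular 24-gon of circumradius 3.5 (perimeter = 2·24·3.500·sin(180°/24) = 21.93 mm); the cylinder at (14.5, 14.5) is absent (z outside [-1.5, 10]); After the difference (first − rest): starting from the 14×19 cube, the r=3.5 cylinder at (-4, 9.5) misses the remaining region (no effect) — boundary = 66.00 mm. Overall, the cross-section is a single solid region. Total boundary length (outer) = 66.00 mm.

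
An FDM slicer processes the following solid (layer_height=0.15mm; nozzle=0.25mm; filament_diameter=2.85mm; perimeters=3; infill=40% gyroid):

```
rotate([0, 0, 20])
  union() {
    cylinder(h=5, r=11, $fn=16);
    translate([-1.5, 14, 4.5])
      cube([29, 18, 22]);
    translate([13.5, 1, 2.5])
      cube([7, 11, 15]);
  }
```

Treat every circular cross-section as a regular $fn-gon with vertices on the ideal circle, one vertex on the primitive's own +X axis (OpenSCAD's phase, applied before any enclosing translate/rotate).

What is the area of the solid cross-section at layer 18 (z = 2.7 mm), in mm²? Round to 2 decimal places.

At z = 2.7 mm: the cylinder: section is a regular 16-gon, circumradius r=11 (area = (16/2)·11.000²·sin(360°/16) = 370.44 mm²); the cube at (-1.5, 14) is not intersected at this z (z outside [4.5, 26.5]); the cube at (13.5, 1) is present — its section is the full 7×11 rectangle (area 77.00 mm²); Taking the union: the 2 present regions are separate (no shared area or edge), so areas and boundary lengths simply add and each stays a separate island — area = 447.44 mm²; (rotated 20° about Z; rotation is an isometry so areas/perimeters/island counts are preserved). Overall, the cross-section has 2 separate islands. Net area = 447.44 mm².

447.44 mm²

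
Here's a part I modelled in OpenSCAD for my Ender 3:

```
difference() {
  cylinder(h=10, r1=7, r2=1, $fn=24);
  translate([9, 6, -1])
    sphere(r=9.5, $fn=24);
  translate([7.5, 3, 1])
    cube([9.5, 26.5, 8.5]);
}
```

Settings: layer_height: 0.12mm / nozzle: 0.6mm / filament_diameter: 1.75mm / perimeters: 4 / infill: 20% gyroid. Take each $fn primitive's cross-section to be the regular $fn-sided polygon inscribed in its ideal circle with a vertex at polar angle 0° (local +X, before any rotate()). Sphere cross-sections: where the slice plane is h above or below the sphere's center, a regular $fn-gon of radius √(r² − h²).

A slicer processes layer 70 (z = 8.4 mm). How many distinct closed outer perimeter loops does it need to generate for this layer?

At z = 8.4 mm: the cone: at t=0.840 of its height the radius interpolates to r₁+(r₂−r₁)t = 1.960, giving a regular 24-gon of that circumradius; the r=9.5 sphere at (9, 6) contributes a regular 24-gon of circumradius √(9.5²−9.4²) = 1.375; the cube at (7.5, 3) is present — its section is the full 9.5×26.5 rectangle; Taking the first minus the rest: starting from the cone, the r=9.5 sphere at (9, 6) misses the remaining region (no effect); the 9.5×26.5 cube at (7.5, 3) misses the remaining region (no effect) — 1 connected region. The result has 1 disconnected region.

1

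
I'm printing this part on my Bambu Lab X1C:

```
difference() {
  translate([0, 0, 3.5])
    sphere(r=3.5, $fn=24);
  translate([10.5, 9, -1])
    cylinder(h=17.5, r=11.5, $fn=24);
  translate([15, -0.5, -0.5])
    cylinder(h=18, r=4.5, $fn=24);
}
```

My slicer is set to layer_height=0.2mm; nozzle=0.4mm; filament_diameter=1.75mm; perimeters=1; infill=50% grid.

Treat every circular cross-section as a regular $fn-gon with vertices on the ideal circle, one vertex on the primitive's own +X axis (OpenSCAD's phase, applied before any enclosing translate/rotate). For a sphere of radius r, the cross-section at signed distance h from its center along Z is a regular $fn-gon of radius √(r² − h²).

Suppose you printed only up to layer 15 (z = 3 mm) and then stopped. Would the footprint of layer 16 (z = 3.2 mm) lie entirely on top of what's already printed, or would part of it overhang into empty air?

Compare the two slices. At z = 3: the sphere: section is a regular 24-gon, circumradius = √(r²−h²) = √(3.5²−0.5²) = 3.464 (area = (24/2)·3.464²·sin(360°/24) = 37.27 mm²); the cylinder at (10.5, 9): section is a regular 24-gon, circumradius r=11.5 (area = (24/2)·11.500²·sin(360°/24) = 410.75 mm²); the cylinder at (15, -0.5): section is a regular 24-gon, circumradius r=4.5 (area = (24/2)·4.500²·sin(360°/24) = 62.89 mm²); Taking the first minus the rest: starting from the r=3.5 sphere (37.27 mm²), the r=11.5 cylinder at (10.5, 9) partially overlaps it — only the 3.21 mm² overlap (of its 410.75 mm²) is removed, clipping the outline; the r=4.5 cylinder at (15, -0.5) misses the remaining region (no effect) — area = 34.06 mm². At z = 3.2: the sphere: section is a regular 24-gon, circumradius = √(r²−h²) = √(3.5²−0.3²) = 3.487 (area = (24/2)·3.487²·sin(360°/24) = 37.77 mm²); the cylinder at (10.5, 9): section is a regular 24-gon, circumradius r=11.5 (area = (24/2)·11.500²·sin(360°/24) = 410.75 mm²); the cylinder at (15, -0.5): section is a regular 24-gon, circumradius r=4.5 (area = (24/2)·4.500²·sin(360°/24) = 62.89 mm²); After the difference (first − rest): starting from the r=3.5 sphere (37.77 mm²), the r=11.5 cylinder at (10.5, 9) partially overlaps it — only the 3.33 mm² overlap (of its 410.75 mm²) is removed, clipping the outline; the r=4.5 cylinder at (15, -0.5) misses the remaining region (no effect) — area = 34.44 mm². Checking containment: the cross-section at z = 3.2 is a subset of the cross-section at z = 3.

entirely on top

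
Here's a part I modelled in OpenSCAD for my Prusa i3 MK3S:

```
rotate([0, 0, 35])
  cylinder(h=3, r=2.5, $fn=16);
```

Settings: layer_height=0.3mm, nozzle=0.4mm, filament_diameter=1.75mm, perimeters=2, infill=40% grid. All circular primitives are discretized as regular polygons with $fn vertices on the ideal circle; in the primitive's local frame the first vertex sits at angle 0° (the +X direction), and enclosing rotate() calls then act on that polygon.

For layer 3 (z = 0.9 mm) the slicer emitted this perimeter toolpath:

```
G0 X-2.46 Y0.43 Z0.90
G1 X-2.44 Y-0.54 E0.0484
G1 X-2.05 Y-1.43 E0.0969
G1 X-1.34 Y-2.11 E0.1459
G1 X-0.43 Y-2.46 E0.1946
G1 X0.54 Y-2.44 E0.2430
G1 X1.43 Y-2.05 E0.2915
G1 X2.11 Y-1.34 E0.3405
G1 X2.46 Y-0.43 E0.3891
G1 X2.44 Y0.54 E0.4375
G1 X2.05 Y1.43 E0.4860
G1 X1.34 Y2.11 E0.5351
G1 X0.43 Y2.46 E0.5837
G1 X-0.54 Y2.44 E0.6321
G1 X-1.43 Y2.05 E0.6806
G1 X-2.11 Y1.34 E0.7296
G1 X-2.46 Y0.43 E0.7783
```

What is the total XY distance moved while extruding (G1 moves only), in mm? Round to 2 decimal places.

Sum the Euclidean lengths of each G1 segment: total = 15.60 mm.

15.60 mm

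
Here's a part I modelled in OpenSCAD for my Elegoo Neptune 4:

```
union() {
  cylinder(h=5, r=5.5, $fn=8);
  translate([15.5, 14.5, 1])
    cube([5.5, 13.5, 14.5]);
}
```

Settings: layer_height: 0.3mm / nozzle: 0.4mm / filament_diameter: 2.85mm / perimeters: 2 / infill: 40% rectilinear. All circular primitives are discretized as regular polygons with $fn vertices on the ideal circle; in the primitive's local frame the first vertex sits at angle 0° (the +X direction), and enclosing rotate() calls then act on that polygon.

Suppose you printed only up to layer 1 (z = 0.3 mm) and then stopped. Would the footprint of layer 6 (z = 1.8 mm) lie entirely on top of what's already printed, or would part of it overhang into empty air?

part overhangs

Compare the two slices. At z = 0.3: the r=5.5 cylinder gives a regular 8-gon of circumradius 5.5 (constant along its height) (area = (8/2)·5.500²·sin(360°/8) = 85.56 mm²); the cube at (15.5, 14.5) is not intersected at this z (z outside [1, 15.5]); Taking the union: only the r=5.5 cylinder is present, so the union is just that shape — area = 85.56 mm². At z = 1.8: the cylinder: section is a regular 8-gon, circumradius r=5.5 (area = (8/2)·5.500²·sin(360°/8) = 85.56 mm²); the cube at (15.5, 14.5) (footprint 5.5×13.5) is included at this height (area 74.25 mm²); Merging all regions: the 2 present regions are separate (no shared area or edge), so areas and boundary lengths simply add and each stays a separate island — area = 159.81 mm². Checking containment: at z = 1.8 the cross-section extends beyond the z = 0.3 cross-section by about 74.25 mm².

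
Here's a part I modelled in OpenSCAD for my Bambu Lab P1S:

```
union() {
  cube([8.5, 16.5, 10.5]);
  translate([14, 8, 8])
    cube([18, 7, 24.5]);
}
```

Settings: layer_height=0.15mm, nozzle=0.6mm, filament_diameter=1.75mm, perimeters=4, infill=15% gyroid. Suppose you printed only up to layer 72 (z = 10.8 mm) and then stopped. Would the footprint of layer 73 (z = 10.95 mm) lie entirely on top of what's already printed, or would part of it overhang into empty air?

entirely on top

Compare the two slices. At z = 10.8: the cube is absent (z outside [0, 10.5]); the cube at (14, 8) is present — its section is the full 18×7 rectangle (area 126.00 mm²); Combining (union): only the 18×7 cube at (14, 8) is present, so the union is just that shape — area = 126.00 mm². At z = 10.95: the cube is not intersected at this z (z outside [0, 10.5]); the cube at (14, 8) (footprint 18×7) is included at this height (area 126.00 mm²); Taking the union: only the 18×7 cube at (14, 8) is present, so the union is just that shape — area = 126.00 mm². Checking containment: the cross-section at z = 10.95 is a subset of the cross-section at z = 10.8.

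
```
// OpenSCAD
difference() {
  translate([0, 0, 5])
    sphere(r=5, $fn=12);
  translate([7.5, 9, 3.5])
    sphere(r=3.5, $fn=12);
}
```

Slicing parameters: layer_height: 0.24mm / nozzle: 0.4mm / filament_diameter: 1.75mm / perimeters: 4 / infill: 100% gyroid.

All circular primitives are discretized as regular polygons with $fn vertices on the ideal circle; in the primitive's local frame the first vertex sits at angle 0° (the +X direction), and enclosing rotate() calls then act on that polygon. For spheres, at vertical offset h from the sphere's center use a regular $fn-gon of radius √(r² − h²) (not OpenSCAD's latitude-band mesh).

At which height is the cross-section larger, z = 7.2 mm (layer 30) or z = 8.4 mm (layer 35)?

Layer 30 (z = 7.2): the r=5 sphere contributes a regular 12-gon of circumradius √(5²−2.2²) = 4.490 (area = (12/2)·4.490²·sin(360°/12) = 60.48 mm²); the sphere at (7.5, 9) does not reach this height (|z−center|=3.700 > r=3.5); Taking the first minus the rest: none of the subtracted shapes is present at this height, so the r=5 sphere is unchanged — area = 60.48 mm². So its area = 60.48 mm². Layer 35 (z = 8.4): the r=5 sphere contributes a regular 12-gon of circumradius √(5²−3.4²) = 3.666 (area = (12/2)·3.666²·sin(360°/12) = 40.32 mm²); the sphere at (7.5, 9) is absent (|z−center|=4.900 > r=3.5); Subtracting the remaining from the first: none of the subtracted shapes is present at this height, so the r=5 sphere is unchanged — area = 40.32 mm². So its area = 40.32 mm². Layer 30 is larger (60.48 vs 40.32 mm²).

layer 30 (z = 7.2 mm)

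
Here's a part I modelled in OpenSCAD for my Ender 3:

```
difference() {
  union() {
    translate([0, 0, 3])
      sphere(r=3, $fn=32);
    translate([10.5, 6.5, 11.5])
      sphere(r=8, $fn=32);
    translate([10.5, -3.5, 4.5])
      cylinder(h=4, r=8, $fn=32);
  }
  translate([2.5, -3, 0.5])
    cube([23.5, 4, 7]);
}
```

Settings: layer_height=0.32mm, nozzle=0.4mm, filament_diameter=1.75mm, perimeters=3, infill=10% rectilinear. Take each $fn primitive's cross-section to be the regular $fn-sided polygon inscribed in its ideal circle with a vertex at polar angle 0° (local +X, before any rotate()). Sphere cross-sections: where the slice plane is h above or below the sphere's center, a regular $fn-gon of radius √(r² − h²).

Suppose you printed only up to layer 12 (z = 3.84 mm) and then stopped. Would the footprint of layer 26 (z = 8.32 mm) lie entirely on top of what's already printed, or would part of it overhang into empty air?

part overhangs

Compare the two slices. At z = 3.84: the r=3 sphere contributes a regular 32-gon of circumradius √(3²−0.84²) = 2.880 (area = (32/2)·2.880²·sin(360°/32) = 25.89 mm²); the r=8 sphere at (10.5, 6.5) contributes a regular 32-gon of circumradius √(8²−7.66²) = 2.307 (area = (32/2)·2.307²·sin(360°/32) = 16.62 mm²); the cylinder at (10.5, -3.5) is absent (z outside [4.5, 8.5]); Combining (union): the 2 present regions are separate (no shared area or edge), so areas and boundary lengths simply add and each stays a separate island — area = 42.51 mm²; the cube at (2.5, -3) is present — its section is the full 23.5×4 rectangle (area 94.00 mm²); Taking the first minus the rest: starting from the result so far (42.51 mm²), the 23.5×4 cube at (2.5, -3) partially overlaps it — only the 0.66 mm² overlap (of its 94.00 mm²) is removed, clipping the outline — area = 41.85 mm². At z = 8.32: the sphere is absent (|z−center|=5.320 > r=3); the r=8 sphere at (10.5, 6.5) contributes a regular 32-gon of circumradius √(8²−3.18²) = 7.341 (area = (32/2)·7.341²·sin(360°/32) = 168.21 mm²); the r=8 cylinder at (10.5, -3.5) contributes a regular 32-gon of circumradius 8 (area = (32/2)·8.000²·sin(360°/32) = 199.77 mm²); Combining (union): the regions partially overlap — summed areas 367.98 mm² minus the doubly-counted overlap 42.41 mm² gives 325.57 mm² — area = 325.57 mm²; the cube at (2.5, -3) is absent (z outside [0.5, 7.5]); Subtracting the remaining from the first: none of the subtracted shapes is present at this height, so that combined region is unchanged — area = 325.57 mm². Checking containment: at z = 8.32 the cross-section extends beyond the z = 3.84 cross-section by about 308.95 mm².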